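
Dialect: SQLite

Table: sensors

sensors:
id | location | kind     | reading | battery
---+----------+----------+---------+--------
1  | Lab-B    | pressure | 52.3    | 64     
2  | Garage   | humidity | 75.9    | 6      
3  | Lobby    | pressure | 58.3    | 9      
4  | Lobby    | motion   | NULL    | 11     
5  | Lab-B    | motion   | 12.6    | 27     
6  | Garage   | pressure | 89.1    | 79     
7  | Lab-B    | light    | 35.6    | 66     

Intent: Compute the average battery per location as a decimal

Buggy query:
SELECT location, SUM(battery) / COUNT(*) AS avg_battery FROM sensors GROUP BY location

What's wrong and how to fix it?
Bug: SUM(battery) and COUNT(*) are both integers; the division truncates the fractional part

Fix: Cast one side to REAL so the division keeps the fractional part

Corrected query:
SELECT location, SUM(battery) * 1.0 / COUNT(*) AS avg_battery FROM sensors GROUP BY location

Result:
location | avg_battery
---------+------------
Garage   | 42.5       
Lab-B    | 52.333333  
Lobby    | 10         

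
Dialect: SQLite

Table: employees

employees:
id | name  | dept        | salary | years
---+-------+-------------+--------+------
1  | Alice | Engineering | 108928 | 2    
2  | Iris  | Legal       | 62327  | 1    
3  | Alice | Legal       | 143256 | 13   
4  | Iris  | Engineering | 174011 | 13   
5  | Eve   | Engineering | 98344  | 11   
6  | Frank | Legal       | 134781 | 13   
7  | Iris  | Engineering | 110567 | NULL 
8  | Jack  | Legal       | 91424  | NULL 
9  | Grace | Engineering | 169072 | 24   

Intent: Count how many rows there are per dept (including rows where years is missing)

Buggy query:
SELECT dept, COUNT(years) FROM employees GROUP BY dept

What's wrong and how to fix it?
Bug: COUNT(years) skips NULLs, so groups with missing years are undercounted

Fix: Replace COUNT(years) with COUNT(*)

Corrected query:
SELECT dept, COUNT(*) FROM employees GROUP BY dept

Result:
dept        | COUNT(*)
------------+---------
Engineering | 5       
Legal       | 4       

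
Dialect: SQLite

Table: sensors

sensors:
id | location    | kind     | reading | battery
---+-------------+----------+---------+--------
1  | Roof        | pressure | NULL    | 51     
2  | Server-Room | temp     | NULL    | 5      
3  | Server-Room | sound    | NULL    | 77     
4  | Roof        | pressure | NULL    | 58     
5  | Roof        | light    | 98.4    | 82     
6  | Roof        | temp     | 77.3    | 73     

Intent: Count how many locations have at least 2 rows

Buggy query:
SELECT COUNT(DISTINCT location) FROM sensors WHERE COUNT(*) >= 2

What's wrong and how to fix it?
Bug: WHERE filters individual rows, not groups, so a group-level COUNT is invalid there

Fix: Group first with HAVING COUNT(*) >= 2, then COUNT the resulting groups

Corrected query:
SELECT COUNT(*) FROM (SELECT location FROM sensors GROUP BY location HAVING COUNT(*) >= 2)

Result:
COUNT(*)
--------
2       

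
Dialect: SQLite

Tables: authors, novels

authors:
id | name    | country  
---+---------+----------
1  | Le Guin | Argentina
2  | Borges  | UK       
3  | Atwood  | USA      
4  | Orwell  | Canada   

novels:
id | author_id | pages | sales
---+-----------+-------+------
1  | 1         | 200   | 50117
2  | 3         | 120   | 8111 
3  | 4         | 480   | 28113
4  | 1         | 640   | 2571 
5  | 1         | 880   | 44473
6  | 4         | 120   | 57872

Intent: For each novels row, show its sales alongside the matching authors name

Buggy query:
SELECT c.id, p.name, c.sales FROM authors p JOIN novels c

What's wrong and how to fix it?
Bug: Missing join condition: each novels row is matched to all authors rows instead of just its own

Fix: Add ON c.author_id = p.id to the JOIN

Corrected query:
SELECT c.id, p.name, c.sales FROM authors p JOIN novels c ON c.author_id = p.id

Result:
id | name    | sales
---+---------+------
1  | Le Guin | 50117
2  | Atwood  | 8111 
3  | Orwell  | 28113
4  | Le Guin | 2571 
5  | Le Guin | 44473
6  | Orwell  | 57872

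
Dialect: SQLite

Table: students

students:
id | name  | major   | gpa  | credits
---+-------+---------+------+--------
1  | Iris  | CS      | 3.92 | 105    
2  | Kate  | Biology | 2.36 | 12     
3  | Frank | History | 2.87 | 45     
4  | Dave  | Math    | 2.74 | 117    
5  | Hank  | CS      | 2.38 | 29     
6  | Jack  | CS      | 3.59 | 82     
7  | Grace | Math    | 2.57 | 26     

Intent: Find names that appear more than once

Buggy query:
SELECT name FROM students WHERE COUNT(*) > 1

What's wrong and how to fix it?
Bug: WHERE can't reference COUNT(*); aggregates are computed after WHERE

Fix: GROUP BY name, then filter groups with HAVING COUNT(*) > 1

Corrected query:
SELECT name FROM students GROUP BY name HAVING COUNT(*) > 1

Result:
(no rows)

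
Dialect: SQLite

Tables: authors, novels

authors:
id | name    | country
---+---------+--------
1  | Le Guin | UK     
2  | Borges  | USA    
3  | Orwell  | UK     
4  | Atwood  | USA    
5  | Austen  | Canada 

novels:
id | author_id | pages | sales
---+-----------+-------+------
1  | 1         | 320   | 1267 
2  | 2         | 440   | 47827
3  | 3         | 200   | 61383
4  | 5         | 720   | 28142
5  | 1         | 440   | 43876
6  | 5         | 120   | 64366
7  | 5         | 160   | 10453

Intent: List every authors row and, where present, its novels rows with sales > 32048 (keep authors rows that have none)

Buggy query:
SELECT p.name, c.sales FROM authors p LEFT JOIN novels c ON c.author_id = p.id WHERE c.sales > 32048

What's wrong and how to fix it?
Bug: Filtering c.sales in WHERE discards the NULL rows produced by LEFT JOIN, turning it into an inner join

Fix: Move the right-table condition into the ON clause so unmatched parents are kept

Corrected query:
SELECT p.name, c.sales FROM authors p LEFT JOIN novels c ON c.author_id = p.id AND c.sales > 32048

Result:
name    | sales
--------+------
Le Guin | 43876
Borges  | 47827
Orwell  | 61383
Atwood  | NULL 
Austen  | 64366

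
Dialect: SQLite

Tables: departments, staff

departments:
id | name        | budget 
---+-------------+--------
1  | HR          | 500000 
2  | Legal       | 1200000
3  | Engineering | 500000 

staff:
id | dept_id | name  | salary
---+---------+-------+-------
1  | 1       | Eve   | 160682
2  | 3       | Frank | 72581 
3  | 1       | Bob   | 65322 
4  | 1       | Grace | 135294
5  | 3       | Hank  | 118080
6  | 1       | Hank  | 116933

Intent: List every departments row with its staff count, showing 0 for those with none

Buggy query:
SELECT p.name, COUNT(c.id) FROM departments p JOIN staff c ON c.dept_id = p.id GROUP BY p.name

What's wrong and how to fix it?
Bug: An inner join excludes parents with zero children

Fix: Switch to LEFT JOIN to retain unmatched parent rows

Corrected query:
SELECT p.name, COUNT(c.id) FROM departments p LEFT JOIN staff c ON c.dept_id = p.id GROUP BY p.name

Result:
name        | COUNT(c.id)
------------+------------
Engineering | 2          
HR          | 4          
Legal       | 0          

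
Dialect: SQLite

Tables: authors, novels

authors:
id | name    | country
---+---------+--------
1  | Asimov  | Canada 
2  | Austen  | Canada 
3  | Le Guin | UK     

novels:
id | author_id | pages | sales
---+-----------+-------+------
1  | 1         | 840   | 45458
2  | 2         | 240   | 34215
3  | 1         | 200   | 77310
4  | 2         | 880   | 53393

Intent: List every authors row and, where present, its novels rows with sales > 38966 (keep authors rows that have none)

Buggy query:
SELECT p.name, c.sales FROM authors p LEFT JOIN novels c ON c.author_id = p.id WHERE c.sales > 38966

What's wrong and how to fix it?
Bug: Filtering c.sales in WHERE discards the NULL rows produced by LEFT JOIN, turning it into an inner join

Fix: Put 'c.sales > 38966' in the JOIN's ON clause instead of WHERE

Corrected query:
SELECT p.name, c.sales FROM authors p LEFT JOIN novels c ON c.author_id = p.id AND c.sales > 38966

Result:
name    | sales
--------+------
Asimov  | 45458
Asimov  | 77310
Austen  | 53393
Le Guin | NULL 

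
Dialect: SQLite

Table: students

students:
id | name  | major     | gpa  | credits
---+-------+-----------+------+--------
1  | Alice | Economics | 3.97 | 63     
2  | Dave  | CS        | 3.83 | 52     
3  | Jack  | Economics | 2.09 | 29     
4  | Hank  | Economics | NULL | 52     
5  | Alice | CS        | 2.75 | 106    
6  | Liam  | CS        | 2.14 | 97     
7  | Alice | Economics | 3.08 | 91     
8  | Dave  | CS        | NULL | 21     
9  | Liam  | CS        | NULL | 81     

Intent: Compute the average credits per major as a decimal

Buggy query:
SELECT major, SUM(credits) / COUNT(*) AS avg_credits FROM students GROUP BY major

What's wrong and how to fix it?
Bug: SUM(credits) and COUNT(*) are both integers; the division truncates the fractional part

Fix: Multiply by 1.0 (or CAST to REAL) to force floating-point division

Corrected query:
SELECT major, SUM(credits) * 1.0 / COUNT(*) AS avg_credits FROM students GROUP BY major

Result:
major     | avg_credits
----------+------------
CS        | 71.4       
Economics | 58.75      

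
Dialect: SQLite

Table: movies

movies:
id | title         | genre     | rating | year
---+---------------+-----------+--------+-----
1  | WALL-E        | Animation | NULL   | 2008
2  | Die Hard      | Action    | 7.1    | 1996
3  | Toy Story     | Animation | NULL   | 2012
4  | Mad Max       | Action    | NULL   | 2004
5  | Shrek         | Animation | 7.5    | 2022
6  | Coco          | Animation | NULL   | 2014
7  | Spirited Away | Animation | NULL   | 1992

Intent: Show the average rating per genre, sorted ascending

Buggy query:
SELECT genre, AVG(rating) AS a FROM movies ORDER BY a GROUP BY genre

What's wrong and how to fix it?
Bug: ORDER BY appears before GROUP BY; SQL clause order requires GROUP BY first

Fix: Reorder: SELECT … FROM … GROUP BY … ORDER BY …

Corrected query:
SELECT genre, AVG(rating) AS a FROM movies GROUP BY genre ORDER BY a

Result:
genre     | a  
----------+----
Action    | 7.1
Animation | 7.5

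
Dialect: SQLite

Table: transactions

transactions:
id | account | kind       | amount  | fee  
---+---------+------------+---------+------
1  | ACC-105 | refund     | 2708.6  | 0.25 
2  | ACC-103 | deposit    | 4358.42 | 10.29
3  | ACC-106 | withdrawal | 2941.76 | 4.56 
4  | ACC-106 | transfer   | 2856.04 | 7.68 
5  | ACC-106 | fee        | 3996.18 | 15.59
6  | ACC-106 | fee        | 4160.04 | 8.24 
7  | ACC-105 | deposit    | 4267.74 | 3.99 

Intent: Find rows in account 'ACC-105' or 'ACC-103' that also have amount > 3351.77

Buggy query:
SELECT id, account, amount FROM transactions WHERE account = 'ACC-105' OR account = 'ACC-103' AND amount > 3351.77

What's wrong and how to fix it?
Bug: AND binds tighter than OR, so this parses as account = 'ACC-105' OR (account = 'ACC-103' AND amount > 3351.77)

Fix: Group the OR with parentheses (or use IN), then AND the threshold

Corrected query:
SELECT id, account, amount FROM transactions WHERE (account = 'ACC-105' OR account = 'ACC-103') AND amount > 3351.77

Result:
id | account | amount 
---+---------+--------
2  | ACC-103 | 4358.42
7  | ACC-105 | 4267.74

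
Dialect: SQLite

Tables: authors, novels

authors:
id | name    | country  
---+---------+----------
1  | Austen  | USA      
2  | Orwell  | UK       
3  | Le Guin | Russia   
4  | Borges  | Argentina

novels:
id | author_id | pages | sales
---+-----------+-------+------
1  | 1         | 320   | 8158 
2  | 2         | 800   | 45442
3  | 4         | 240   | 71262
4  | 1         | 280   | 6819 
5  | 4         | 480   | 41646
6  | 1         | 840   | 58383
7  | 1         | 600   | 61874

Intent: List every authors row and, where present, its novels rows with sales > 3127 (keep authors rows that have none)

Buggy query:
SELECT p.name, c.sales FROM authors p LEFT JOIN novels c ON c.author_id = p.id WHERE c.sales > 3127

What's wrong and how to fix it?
Bug: A WHERE condition on the right-hand table after LEFT JOIN drops unmatched parents

Fix: Put 'c.sales > 3127' in the JOIN's ON clause instead of WHERE

Corrected query:
SELECT p.name, c.sales FROM authors p LEFT JOIN novels c ON c.author_id = p.id AND c.sales > 3127

Result:
name    | sales
--------+------
Austen  | 6819 
Austen  | 8158 
Austen  | 58383
Austen  | 61874
Orwell  | 45442
Le Guin | NULL 
Borges  | 41646
Borges  | 71262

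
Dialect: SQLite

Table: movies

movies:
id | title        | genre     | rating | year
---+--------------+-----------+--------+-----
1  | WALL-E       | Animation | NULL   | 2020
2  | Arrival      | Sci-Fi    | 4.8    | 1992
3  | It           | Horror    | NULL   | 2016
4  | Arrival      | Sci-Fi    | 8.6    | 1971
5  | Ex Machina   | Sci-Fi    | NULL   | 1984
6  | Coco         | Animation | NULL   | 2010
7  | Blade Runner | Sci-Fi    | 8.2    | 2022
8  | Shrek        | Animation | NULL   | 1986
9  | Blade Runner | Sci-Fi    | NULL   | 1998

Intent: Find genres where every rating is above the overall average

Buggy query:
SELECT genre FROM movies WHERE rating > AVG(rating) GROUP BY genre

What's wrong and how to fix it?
Bug: AVG() is an aggregate; it can't sit directly in WHERE

Fix: Use a subquery for AVG and a HAVING MIN(...) filter so the condition holds for every row in the group

Corrected query:
SELECT genre FROM movies GROUP BY genre HAVING MIN(rating) > (SELECT AVG(rating) FROM movies)

Result:
(no rows)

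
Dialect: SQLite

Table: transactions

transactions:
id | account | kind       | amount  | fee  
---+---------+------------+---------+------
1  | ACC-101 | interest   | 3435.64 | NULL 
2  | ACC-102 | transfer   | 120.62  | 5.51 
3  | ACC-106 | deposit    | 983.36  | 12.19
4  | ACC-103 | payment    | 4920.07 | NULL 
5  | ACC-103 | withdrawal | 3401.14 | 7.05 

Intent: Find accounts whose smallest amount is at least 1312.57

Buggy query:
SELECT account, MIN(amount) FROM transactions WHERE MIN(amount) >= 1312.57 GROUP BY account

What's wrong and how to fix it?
Bug: Aggregates like MIN are computed per group after WHERE runs

Fix: Replace WHERE with HAVING after the GROUP BY

Corrected query:
SELECT account, MIN(amount) FROM transactions GROUP BY account HAVING MIN(amount) >= 1312.57

Result:
account | MIN(amount)
--------+------------
ACC-101 | 3435.64    
ACC-103 | 3401.14    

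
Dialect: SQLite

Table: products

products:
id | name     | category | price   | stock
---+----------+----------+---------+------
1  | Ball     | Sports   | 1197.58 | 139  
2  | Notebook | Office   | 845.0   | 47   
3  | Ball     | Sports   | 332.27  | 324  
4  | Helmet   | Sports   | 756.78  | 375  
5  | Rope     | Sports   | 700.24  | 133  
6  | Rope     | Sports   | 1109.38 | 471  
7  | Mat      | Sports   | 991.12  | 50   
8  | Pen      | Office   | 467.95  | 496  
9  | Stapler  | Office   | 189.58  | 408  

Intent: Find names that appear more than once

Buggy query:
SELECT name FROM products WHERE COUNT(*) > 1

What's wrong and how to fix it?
Bug: WHERE can't reference COUNT(*); aggregates are computed after WHERE

Fix: Group first, then use HAVING for the count condition

Corrected query:
SELECT name FROM products GROUP BY name HAVING COUNT(*) > 1

Result:
name
----
Ball
Rope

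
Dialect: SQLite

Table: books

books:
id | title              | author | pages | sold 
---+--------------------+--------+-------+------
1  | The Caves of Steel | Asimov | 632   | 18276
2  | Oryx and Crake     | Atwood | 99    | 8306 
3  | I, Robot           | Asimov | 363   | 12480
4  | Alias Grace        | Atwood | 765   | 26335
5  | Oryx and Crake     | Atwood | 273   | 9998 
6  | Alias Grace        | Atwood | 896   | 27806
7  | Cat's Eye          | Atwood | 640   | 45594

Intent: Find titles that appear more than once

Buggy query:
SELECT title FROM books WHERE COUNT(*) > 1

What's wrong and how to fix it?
Bug: WHERE can't reference COUNT(*); aggregates are computed after WHERE

Fix: Group first, then use HAVING for the count condition

Corrected query:
SELECT title FROM books GROUP BY title HAVING COUNT(*) > 1

Result:
title         
--------------
Alias Grace   
Oryx and Crake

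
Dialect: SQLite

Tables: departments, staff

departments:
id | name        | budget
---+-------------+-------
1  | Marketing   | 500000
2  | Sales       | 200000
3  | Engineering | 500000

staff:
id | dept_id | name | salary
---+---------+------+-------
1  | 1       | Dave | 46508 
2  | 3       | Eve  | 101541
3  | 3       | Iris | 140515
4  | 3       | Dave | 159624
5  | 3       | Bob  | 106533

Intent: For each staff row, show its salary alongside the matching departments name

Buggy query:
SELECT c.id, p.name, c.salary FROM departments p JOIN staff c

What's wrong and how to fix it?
Bug: Missing join condition: each staff row is matched to all departments rows instead of just its own

Fix: Specify the join condition linking the foreign key to the parent id

Corrected query:
SELECT c.id, p.name, c.salary FROM departments p JOIN staff c ON c.dept_id = p.id

Result:
id | name        | salary
---+-------------+-------
1  | Marketing   | 46508 
2  | Engineering | 101541
3  | Engineering | 140515
4  | Engineering | 159624
5  | Engineering | 106533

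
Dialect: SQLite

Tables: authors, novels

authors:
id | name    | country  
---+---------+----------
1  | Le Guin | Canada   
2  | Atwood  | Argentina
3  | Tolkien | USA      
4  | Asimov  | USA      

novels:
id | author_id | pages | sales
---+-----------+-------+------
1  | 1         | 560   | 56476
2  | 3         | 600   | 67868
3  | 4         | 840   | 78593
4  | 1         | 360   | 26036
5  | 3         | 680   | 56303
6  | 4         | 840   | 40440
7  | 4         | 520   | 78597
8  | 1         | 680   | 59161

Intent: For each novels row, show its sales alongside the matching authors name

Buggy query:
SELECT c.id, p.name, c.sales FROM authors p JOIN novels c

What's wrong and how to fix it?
Bug: JOIN with no ON clause produces a cartesian product; every novels row pairs with every authors row

Fix: Specify the join condition linking the foreign key to the parent id

Corrected query:
SELECT c.id, p.name, c.sales FROM authors p JOIN novels c ON c.author_id = p.id

Result:
id | name    | sales
---+---------+------
1  | Le Guin | 56476
2  | Tolkien | 67868
3  | Asimov  | 78593
4  | Le Guin | 26036
5  | Tolkien | 56303
6  | Asimov  | 40440
7  | Asimov  | 78597
8  | Le Guin | 59161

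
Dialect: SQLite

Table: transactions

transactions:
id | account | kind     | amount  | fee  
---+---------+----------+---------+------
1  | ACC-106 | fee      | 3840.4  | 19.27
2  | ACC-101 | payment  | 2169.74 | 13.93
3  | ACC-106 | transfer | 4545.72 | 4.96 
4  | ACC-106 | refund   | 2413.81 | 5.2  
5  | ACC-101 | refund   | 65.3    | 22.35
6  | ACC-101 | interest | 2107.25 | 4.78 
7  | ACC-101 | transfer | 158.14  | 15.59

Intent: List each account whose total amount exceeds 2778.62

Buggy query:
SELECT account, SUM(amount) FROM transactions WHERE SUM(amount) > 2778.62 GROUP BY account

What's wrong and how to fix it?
Bug: WHERE runs before GROUP BY, so aggregates aren't available there

Fix: Move the aggregate condition to a HAVING clause

Corrected query:
SELECT account, SUM(amount) FROM transactions GROUP BY account HAVING SUM(amount) > 2778.62

Result:
account | SUM(amount)
--------+------------
ACC-101 | 4500.43    
ACC-106 | 10799.93   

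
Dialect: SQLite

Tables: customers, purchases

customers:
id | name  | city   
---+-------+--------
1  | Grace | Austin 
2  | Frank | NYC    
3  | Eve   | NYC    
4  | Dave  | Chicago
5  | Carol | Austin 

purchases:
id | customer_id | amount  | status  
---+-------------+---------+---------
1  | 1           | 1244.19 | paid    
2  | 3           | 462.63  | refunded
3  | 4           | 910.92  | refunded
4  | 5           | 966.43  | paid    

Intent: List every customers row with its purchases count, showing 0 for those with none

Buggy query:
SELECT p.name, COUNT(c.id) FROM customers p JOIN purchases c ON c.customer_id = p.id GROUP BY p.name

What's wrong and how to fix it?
Bug: INNER JOIN drops customers rows that have no matching purchases rows

Fix: Switch to LEFT JOIN to retain unmatched parent rows

Corrected query:
SELECT p.name, COUNT(c.id) FROM customers p LEFT JOIN purchases c ON c.customer_id = p.id GROUP BY p.name

Result:
name  | COUNT(c.id)
------+------------
Carol | 1          
Dave  | 1          
Eve   | 1          
Frank | 0          
Grace | 1          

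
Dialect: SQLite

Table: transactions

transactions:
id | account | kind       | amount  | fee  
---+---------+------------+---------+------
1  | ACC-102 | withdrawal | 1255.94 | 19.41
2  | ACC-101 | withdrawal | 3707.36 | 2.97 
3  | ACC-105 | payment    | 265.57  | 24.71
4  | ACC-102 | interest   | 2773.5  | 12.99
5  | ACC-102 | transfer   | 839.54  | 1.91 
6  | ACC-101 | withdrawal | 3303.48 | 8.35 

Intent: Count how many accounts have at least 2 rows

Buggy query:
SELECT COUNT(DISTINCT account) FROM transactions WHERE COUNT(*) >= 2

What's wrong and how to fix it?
Bug: WHERE filters individual rows, not groups, so a group-level COUNT is invalid there

Fix: Group first with HAVING COUNT(*) >= 2, then COUNT the resulting groups

Corrected query:
SELECT COUNT(*) FROM (SELECT account FROM transactions GROUP BY account HAVING COUNT(*) >= 2)

Result:
COUNT(*)
--------
2       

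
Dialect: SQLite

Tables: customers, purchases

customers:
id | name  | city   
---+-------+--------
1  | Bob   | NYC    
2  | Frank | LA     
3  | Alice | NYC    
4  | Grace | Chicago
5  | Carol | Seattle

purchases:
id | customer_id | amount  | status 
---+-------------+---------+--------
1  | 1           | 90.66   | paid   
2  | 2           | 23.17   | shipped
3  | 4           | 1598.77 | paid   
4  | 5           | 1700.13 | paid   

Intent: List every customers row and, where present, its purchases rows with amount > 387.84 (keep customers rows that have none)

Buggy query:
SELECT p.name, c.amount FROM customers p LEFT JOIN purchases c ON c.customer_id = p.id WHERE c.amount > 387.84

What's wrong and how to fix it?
Bug: A WHERE condition on the right-hand table after LEFT JOIN drops unmatched parents

Fix: Move the right-table condition into the ON clause so unmatched parents are kept

Corrected query:
SELECT p.name, c.amount FROM customers p LEFT JOIN purchases c ON c.customer_id = p.id AND c.amount > 387.84

Result:
name  | amount 
------+--------
Bob   | NULL   
Frank | NULL   
Alice | NULL   
Grace | 1598.77
Carol | 1700.13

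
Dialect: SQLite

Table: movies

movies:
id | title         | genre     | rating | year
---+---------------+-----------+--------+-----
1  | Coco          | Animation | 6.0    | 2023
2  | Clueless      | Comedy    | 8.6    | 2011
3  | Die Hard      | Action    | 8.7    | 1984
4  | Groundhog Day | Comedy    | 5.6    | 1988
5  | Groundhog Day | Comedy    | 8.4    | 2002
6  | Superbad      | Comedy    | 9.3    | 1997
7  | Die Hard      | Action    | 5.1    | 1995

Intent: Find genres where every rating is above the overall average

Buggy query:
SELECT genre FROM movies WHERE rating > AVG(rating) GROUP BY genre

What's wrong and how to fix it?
Bug: WHERE evaluates per row before aggregation, so AVG() is unavailable

Fix: Compute the overall average in a scalar subquery and compare each group's MIN against it in HAVING

Corrected query:
SELECT genre FROM movies GROUP BY genre HAVING MIN(rating) > (SELECT AVG(rating) FROM movies)

Result:
(no rows)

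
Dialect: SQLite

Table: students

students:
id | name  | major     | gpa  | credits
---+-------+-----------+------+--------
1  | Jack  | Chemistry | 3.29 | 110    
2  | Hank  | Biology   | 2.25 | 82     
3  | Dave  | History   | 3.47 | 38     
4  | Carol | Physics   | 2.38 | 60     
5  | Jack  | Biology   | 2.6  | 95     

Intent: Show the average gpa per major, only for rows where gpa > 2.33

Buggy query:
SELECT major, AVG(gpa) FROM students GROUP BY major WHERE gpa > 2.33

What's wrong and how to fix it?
Bug: Row-level WHERE must come before GROUP BY in the clause order

Fix: Place WHERE between FROM and GROUP BY

Corrected query:
SELECT major, AVG(gpa) FROM students WHERE gpa > 2.33 GROUP BY major

Result:
major     | AVG(gpa)
----------+---------
Biology   | 2.6     
Chemistry | 3.29    
History   | 3.47    
Physics   | 2.38    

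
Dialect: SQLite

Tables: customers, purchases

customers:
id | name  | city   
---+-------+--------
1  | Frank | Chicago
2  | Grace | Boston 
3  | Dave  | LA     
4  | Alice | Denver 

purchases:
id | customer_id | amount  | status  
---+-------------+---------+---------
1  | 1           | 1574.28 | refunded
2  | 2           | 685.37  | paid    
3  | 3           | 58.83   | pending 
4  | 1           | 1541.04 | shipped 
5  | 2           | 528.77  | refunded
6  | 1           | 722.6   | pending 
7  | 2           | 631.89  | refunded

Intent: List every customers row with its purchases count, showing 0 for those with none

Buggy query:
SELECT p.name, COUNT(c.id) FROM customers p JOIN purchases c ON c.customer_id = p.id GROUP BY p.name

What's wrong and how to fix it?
Bug: INNER JOIN drops customers rows that have no matching purchases rows

Fix: Switch to LEFT JOIN to retain unmatched parent rows

Corrected query:
SELECT p.name, COUNT(c.id) FROM customers p LEFT JOIN purchases c ON c.customer_id = p.id GROUP BY p.name

Result:
name  | COUNT(c.id)
------+------------
Alice | 0          
Dave  | 1          
Frank | 3          
Grace | 3          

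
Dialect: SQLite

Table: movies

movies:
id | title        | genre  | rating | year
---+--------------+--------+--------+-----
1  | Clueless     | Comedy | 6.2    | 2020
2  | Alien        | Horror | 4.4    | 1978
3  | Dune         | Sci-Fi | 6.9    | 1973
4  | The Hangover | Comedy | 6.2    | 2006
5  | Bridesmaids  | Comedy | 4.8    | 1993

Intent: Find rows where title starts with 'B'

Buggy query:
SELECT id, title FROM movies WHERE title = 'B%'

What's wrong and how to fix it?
Bug: '=' compares the literal string including the % character; pattern matching needs LIKE

Fix: Replace '=' with LIKE so 'B%' is treated as a pattern

Corrected query:
SELECT id, title FROM movies WHERE title LIKE 'B%'

Result:
id | title      
---+------------
5  | Bridesmaids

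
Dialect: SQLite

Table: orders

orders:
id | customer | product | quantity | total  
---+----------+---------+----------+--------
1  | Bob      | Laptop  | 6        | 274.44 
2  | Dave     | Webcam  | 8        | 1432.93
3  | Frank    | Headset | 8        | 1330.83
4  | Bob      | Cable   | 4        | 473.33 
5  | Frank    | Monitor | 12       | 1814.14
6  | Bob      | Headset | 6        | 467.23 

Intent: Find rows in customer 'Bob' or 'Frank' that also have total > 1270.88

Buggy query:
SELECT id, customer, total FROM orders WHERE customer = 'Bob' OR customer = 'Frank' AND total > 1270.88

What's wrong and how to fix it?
Bug: AND binds tighter than OR, so this parses as customer = 'Bob' OR (customer = 'Frank' AND total > 1270.88)

Fix: Group the OR with parentheses (or use IN), then AND the threshold

Corrected query:
SELECT id, customer, total FROM orders WHERE (customer = 'Bob' OR customer = 'Frank') AND total > 1270.88

Result:
id | customer | total  
---+----------+--------
3  | Frank    | 1330.83
5  | Frank    | 1814.14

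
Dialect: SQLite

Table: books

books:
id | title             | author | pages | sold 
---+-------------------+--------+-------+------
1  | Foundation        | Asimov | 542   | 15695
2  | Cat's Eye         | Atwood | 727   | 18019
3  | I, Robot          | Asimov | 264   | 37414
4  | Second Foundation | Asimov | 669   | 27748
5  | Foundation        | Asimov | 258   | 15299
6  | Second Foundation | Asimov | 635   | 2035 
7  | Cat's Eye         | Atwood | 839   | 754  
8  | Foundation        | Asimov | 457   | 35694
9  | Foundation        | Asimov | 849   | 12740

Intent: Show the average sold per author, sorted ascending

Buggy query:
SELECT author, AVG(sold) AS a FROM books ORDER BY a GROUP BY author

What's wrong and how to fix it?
Bug: ORDER BY appears before GROUP BY; SQL clause order requires GROUP BY first

Fix: Move ORDER BY to the end, after GROUP BY

Corrected query:
SELECT author, AVG(sold) AS a FROM books GROUP BY author ORDER BY a

Result:
author | a           
-------+-------------
Atwood | 9386.5      
Asimov | 20946.428571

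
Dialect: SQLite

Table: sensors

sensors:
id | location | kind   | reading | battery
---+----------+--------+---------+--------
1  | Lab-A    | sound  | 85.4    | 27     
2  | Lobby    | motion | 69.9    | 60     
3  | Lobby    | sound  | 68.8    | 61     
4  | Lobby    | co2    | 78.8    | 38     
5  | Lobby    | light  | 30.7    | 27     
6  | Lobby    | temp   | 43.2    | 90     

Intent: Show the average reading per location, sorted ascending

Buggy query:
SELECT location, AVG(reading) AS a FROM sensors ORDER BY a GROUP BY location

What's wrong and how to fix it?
Bug: GROUP BY must precede ORDER BY

Fix: Move ORDER BY to the end, after GROUP BY

Corrected query:
SELECT location, AVG(reading) AS a FROM sensors GROUP BY location ORDER BY a

Result:
location | a    
---------+------
Lobby    | 58.28
Lab-A    | 85.4 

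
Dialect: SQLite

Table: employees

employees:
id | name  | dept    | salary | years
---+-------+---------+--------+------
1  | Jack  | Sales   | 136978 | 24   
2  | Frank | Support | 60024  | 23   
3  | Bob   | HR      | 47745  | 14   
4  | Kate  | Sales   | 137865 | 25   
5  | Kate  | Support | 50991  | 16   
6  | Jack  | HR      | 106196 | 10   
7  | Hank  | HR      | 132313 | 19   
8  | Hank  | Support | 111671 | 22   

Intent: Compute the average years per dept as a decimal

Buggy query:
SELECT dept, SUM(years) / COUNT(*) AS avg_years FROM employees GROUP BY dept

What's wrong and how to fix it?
Bug: Both operands are integers, so '/' performs integer division and truncates

Fix: Multiply by 1.0 (or CAST to REAL) to force floating-point division

Corrected query:
SELECT dept, SUM(years) * 1.0 / COUNT(*) AS avg_years FROM employees GROUP BY dept

Result:
dept    | avg_years
--------+----------
HR      | 14.333333
Sales   | 24.5     
Support | 20.333333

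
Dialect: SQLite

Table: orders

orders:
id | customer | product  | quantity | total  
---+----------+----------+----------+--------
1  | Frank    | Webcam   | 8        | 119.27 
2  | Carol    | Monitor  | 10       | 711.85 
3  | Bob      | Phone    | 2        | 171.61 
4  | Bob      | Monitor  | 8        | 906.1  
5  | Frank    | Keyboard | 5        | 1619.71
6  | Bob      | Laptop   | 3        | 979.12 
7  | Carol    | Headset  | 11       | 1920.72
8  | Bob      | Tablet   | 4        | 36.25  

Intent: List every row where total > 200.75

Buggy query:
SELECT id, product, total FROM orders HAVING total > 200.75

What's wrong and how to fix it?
Bug: This is a non-aggregate query (no GROUP BY, no aggregates), so in SQLite the HAVING clause is invalid here; a row-level condition belongs in WHERE

Fix: Use WHERE for row-level filtering

Corrected query:
SELECT id, product, total FROM orders WHERE total > 200.75

Result:
id | product  | total  
---+----------+--------
2  | Monitor  | 711.85 
4  | Monitor  | 906.1  
5  | Keyboard | 1619.71
6  | Laptop   | 979.12 
7  | Headset  | 1920.72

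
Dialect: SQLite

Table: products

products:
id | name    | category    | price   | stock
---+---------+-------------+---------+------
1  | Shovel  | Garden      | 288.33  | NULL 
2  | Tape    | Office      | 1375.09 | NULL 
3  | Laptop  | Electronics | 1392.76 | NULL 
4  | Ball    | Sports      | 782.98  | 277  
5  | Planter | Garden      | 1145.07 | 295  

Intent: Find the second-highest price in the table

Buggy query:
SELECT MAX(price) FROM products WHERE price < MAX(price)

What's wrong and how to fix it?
Bug: MAX(price) on the right of the comparison is an aggregate-in-WHERE error

Fix: Put the inner MAX in a scalar subquery

Corrected query:
SELECT MAX(price) FROM products WHERE price < (SELECT MAX(price) FROM products)

Result:
MAX(price)
----------
1375.09   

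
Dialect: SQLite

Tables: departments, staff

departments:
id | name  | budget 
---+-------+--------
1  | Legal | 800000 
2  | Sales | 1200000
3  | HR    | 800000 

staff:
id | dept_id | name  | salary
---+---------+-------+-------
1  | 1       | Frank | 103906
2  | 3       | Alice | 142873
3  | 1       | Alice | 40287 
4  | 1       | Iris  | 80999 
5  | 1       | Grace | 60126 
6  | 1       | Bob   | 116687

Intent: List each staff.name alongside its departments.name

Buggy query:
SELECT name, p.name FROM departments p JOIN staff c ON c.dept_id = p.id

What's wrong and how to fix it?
Bug: Both tables have a 'name' column; the unqualified reference is ambiguous

Fix: Prefix ambiguous columns with the table alias

Corrected query:
SELECT c.name, p.name FROM departments p JOIN staff c ON c.dept_id = p.id

Result:
name  | name 
------+------
Frank | Legal
Alice | HR   
Alice | Legal
Iris  | Legal
Grace | Legal
Bob   | Legal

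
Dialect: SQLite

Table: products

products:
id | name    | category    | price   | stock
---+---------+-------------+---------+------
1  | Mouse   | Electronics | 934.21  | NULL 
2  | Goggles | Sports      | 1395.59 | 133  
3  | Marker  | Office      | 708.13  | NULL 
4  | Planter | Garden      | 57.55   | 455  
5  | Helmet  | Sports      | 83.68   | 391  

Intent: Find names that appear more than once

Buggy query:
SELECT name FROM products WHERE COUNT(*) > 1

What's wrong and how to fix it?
Bug: WHERE can't reference COUNT(*); aggregates are computed after WHERE

Fix: Group first, then use HAVING for the count condition

Corrected query:
SELECT name FROM products GROUP BY name HAVING COUNT(*) > 1

Result:
(no rows)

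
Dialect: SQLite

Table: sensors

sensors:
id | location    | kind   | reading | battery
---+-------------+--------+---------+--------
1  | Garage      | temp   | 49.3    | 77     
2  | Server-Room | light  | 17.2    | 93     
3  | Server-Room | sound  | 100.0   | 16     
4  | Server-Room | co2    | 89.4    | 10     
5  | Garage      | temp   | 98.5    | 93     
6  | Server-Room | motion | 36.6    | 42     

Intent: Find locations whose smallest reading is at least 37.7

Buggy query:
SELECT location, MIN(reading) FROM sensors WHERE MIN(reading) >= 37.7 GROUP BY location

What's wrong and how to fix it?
Bug: Aggregates like MIN are computed per group after WHERE runs

Fix: Replace WHERE with HAVING after the GROUP BY

Corrected query:
SELECT location, MIN(reading) FROM sensors GROUP BY location HAVING MIN(reading) >= 37.7

Result:
location | MIN(reading)
---------+-------------
Garage   | 49.3        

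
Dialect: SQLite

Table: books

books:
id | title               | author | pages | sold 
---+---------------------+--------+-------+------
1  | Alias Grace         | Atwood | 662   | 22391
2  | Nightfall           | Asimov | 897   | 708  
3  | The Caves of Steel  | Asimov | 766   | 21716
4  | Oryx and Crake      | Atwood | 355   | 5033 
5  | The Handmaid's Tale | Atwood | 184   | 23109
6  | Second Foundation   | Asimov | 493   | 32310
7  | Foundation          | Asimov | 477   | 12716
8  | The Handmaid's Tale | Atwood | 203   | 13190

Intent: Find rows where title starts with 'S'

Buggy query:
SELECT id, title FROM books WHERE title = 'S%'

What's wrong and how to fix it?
Bug: Wildcards only work with LIKE; '=' treats '%' as a literal character

Fix: Replace '=' with LIKE so 'S%' is treated as a pattern

Corrected query:
SELECT id, title FROM books WHERE title LIKE 'S%'

Result:
id | title            
---+------------------
6  | Second Foundation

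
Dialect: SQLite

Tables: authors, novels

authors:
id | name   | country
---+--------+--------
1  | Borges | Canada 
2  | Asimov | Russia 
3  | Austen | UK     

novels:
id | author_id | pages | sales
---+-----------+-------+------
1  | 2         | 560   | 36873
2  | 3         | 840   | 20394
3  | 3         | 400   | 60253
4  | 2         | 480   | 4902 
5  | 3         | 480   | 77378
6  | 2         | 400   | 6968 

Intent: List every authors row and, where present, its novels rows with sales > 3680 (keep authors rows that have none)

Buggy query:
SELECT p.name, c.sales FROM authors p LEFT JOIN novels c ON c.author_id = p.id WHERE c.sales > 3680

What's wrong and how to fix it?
Bug: A WHERE condition on the right-hand table after LEFT JOIN drops unmatched parents

Fix: Move the right-table condition into the ON clause so unmatched parents are kept

Corrected query:
SELECT p.name, c.sales FROM authors p LEFT JOIN novels c ON c.author_id = p.id AND c.sales > 3680

Result:
name   | sales
-------+------
Borges | NULL 
Asimov | 4902 
Asimov | 6968 
Asimov | 36873
Austen | 20394
Austen | 60253
Austen | 77378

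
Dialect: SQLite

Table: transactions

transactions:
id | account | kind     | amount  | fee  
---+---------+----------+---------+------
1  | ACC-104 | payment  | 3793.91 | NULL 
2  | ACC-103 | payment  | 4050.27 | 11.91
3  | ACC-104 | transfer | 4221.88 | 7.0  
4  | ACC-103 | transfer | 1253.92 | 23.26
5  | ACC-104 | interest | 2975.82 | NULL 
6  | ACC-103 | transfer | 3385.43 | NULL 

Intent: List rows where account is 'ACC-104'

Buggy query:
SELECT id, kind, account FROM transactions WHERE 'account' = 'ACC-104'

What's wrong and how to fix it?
Bug: Single quotes denote string literals in SQL; the column name is being compared as a constant string

Fix: Remove the quotes around the column name (or use double quotes for an identifier)

Corrected query:
SELECT id, kind, account FROM transactions WHERE account = 'ACC-104'

Result:
id | kind     | account
---+----------+--------
1  | payment  | ACC-104
3  | transfer | ACC-104
5  | interest | ACC-104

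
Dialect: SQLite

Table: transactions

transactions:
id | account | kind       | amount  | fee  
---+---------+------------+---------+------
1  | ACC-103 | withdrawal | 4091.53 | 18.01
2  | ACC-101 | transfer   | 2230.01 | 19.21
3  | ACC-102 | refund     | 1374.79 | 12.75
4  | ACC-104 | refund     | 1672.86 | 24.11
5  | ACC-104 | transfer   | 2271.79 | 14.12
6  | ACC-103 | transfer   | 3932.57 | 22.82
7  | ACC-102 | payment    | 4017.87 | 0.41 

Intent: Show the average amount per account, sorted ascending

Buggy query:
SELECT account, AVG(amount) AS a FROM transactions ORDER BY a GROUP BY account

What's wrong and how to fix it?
Bug: ORDER BY appears before GROUP BY; SQL clause order requires GROUP BY first

Fix: Move ORDER BY to the end, after GROUP BY

Corrected query:
SELECT account, AVG(amount) AS a FROM transactions GROUP BY account ORDER BY a

Result:
account | a       
--------+---------
ACC-104 | 1972.325
ACC-101 | 2230.01 
ACC-102 | 2696.33 
ACC-103 | 4012.05 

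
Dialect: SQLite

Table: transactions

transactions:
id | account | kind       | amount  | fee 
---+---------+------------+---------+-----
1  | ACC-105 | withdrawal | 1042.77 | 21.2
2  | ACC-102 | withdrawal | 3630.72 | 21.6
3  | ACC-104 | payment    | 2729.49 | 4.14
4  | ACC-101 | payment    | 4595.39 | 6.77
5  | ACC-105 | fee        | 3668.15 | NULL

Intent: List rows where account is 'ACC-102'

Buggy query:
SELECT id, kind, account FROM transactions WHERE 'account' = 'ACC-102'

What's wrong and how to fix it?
Bug: 'account' in single quotes is a string literal, not the column; the comparison is literal-vs-literal and never true

Fix: Remove the quotes around the column name (or use double quotes for an identifier)

Corrected query:
SELECT id, kind, account FROM transactions WHERE account = 'ACC-102'

Result:
id | kind       | account
---+------------+--------
2  | withdrawal | ACC-102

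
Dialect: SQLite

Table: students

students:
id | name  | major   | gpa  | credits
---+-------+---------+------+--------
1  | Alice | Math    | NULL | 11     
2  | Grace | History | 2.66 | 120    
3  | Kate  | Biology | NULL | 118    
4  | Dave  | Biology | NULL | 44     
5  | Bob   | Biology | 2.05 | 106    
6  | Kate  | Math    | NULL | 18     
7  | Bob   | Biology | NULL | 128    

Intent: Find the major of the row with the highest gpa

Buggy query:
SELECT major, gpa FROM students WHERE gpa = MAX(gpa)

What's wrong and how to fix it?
Bug: MAX(gpa) is an aggregate and cannot be used directly in WHERE

Fix: Wrap MAX in a scalar subquery so WHERE compares against a single value

Corrected query:
SELECT major, gpa FROM students WHERE gpa = (SELECT MAX(gpa) FROM students)

Result:
major   | gpa 
--------+-----
History | 2.66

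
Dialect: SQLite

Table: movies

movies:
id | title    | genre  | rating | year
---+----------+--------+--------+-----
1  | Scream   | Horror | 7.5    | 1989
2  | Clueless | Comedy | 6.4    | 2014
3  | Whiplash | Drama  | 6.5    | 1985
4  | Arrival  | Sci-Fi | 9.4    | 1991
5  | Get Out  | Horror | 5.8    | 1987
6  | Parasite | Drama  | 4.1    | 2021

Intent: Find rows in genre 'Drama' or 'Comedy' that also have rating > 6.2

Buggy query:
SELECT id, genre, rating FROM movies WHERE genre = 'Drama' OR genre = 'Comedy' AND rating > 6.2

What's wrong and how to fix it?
Bug: Without parentheses, AND is evaluated before OR, so the rating filter only applies to the 'Comedy' branch

Fix: Group the OR with parentheses (or use IN), then AND the threshold

Corrected query:
SELECT id, genre, rating FROM movies WHERE (genre = 'Drama' OR genre = 'Comedy') AND rating > 6.2

Result:
id | genre  | rating
---+--------+-------
2  | Comedy | 6.4   
3  | Drama  | 6.5   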